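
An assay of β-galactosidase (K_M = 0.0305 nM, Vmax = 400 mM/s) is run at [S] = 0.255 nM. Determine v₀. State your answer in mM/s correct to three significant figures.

357 mM/s

v = Vmax·[S]/(Km + [S]) = 400 × 0.255 / (0.0305 + 0.255)
  = 102.0 / 0.2855 = 357 mM/s.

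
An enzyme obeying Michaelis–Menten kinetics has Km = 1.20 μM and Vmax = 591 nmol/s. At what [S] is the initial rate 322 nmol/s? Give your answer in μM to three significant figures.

1.44 μM

The required fractional saturation is v/Vmax = 322/591 = 0.5448.
Then [S]/(Km+[S]) = 0.5448 ⇒ [S] = 1.20 × 0.5448/(1 − 0.5448) = 1.44 μM.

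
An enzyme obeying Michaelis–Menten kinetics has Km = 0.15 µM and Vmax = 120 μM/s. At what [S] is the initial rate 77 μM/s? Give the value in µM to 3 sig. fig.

Rearranging v = Vmax[S]/(Km+[S]) gives [S] = Km·v/(Vmax − v).
[S] = 0.15 × 77 / (120 − 77) = 11.55/43.00 = 0.269 µM.

0.269 µM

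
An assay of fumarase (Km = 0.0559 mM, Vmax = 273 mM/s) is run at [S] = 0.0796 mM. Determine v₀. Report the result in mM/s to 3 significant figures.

160 mM/s

[S]/(Km+[S]) = 0.0796/0.1355 = 0.5875, the fractional saturation.
v = 0.5875 × Vmax = 0.5875 × 273 = 160 mM/s.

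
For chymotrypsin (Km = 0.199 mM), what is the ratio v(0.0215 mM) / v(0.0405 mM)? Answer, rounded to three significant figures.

The fractional saturations are [S]/(Km+[S]) = 0.0405/0.2395 = 0.1691 and 0.0215/0.2205 = 0.09751.
v₂/v₁ is just their ratio: 0.09751/0.1691 = 0.577.

0.577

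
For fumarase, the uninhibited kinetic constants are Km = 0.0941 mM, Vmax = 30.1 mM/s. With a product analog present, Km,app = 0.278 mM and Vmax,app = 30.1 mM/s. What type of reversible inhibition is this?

competitive

Km increases (0.0941 → 0.278 mM) while Vmax is unchanged — the hallmark of competitive inhibition.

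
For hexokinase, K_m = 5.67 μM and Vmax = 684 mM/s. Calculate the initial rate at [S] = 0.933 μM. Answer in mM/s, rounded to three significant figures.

96.6 mM/s

[S]/(Km+[S]) = 0.933/6.603 = 0.1413, the fractional saturation.
v = 0.1413 × Vmax = 0.1413 × 684 = 96.6 mM/s.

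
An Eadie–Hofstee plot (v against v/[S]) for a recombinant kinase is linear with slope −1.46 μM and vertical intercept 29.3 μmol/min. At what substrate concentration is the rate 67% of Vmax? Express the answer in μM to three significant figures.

2.96 μM

The Eadie–Hofstee slope gives Km = 1.46 μM (slope = −Km).
v/Vmax = [S]/(Km+[S]) = 0.67 ⇒ [S] = Km·0.67/(1−0.67) = 1.46 × 2.030 = 2.96 μM.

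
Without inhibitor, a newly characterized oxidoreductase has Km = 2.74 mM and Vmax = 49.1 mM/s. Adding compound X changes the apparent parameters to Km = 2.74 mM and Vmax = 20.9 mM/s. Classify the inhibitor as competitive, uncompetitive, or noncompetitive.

Vmax decreases (49.1 → 20.9 mM/s) while Km is unchanged — pure noncompetitive inhibition.

noncompetitive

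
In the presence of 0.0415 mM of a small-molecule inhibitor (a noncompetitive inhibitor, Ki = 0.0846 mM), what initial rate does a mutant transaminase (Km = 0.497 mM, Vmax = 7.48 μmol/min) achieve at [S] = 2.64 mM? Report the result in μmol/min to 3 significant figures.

With α = 1 + [I]/Ki = 1 + 0.0415/0.0846 = 1.491, the noncompetitive rate law is v = (Vmax/α)·[S] / (Km + [S]).
v = (7.48/1.491)×2.64 / (0.497 + 2.64) = 13.25/3.137 = 4.22 μmol/min.

4.22 μmol/min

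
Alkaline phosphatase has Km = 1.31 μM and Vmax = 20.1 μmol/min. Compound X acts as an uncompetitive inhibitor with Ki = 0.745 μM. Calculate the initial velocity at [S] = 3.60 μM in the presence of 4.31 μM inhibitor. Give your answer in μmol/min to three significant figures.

α = 1 + [I]/Ki = 1 + 4.31/0.745 = 6.785.
For an uncompetitive inhibitor, both parameters are divided by α, giving Vmax/α and Km/α: Km,app = 0.193 μM, Vmax,app = 2.96 μmol/min.
v = Vmax,app·[S]/(Km,app + [S]) = 2.96 × 3.60/(0.193 + 3.60) = 2.81 μmol/min.

2.81 μmol/min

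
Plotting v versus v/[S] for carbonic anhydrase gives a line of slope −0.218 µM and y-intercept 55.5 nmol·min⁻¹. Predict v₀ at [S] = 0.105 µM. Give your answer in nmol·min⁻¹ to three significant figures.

18.0 nmol·min⁻¹

In the Eadie–Hofstee form v = Vmax − Km·(v/[S]), the slope is −Km and the intercept is Vmax, so Km = 0.218 µM and Vmax = 55.5 nmol·min⁻¹.
v = 55.5 × 0.105/(0.218 + 0.105) = 18.0 nmol·min⁻¹.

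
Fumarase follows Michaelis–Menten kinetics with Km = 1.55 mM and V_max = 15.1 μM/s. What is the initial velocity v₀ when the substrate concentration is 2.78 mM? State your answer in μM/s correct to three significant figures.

9.69 μM/s

[S]/(Km+[S]) = 2.78/4.330 = 0.6420, the fractional saturation.
v = 0.6420 × Vmax = 0.6420 × 15.1 = 9.69 μM/s.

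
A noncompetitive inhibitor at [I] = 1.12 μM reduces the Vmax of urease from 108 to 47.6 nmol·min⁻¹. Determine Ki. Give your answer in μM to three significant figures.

0.883 μM

Noncompetitive: Vmax,app = Vmax/α with α = 1 + [I]/Ki.
α = Vmax/Vmax,app = 108/47.6 = 2.269.
Since α = 1 + [I]/Ki, [I]/Ki = 2.269 − 1 = 1.269 and Ki = 1.12/1.269 = 0.883 μM.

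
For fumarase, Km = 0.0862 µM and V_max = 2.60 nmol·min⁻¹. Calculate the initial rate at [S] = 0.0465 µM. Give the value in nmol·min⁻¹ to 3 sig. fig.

[S]/(Km+[S]) = 0.0465/0.1327 = 0.3504, the fractional saturation.
v = 0.3504 × Vmax = 0.3504 × 2.60 = 0.911 nmol·min⁻¹.

0.911 nmol·min⁻¹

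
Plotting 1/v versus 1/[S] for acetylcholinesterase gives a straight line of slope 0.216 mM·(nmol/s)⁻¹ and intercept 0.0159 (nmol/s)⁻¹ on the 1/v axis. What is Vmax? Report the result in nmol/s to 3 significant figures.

62.9 nmol/s

The y-intercept of a Lineweaver–Burk plot equals 1/Vmax, so Vmax = 1/0.0159 = 62.9 nmol/s.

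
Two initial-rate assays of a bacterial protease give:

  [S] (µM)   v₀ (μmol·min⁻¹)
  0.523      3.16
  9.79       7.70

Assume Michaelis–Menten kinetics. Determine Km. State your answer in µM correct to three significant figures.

From v = Vmax[S]/(Km+[S]), each point gives Vmax = v(Km+[S])/[S].
Equating: 3.16(Km+0.523)/0.523 = 7.70(Km+9.79)/9.79.
6.042·Km + 3.16 = 0.7865·Km + 7.70, so (6.042 − 0.7865)·Km = 7.70 − 3.16.
Km = 4.540/5.256 = 0.864 µM; then Vmax = 3.16(0.864+0.523)/0.523 = 8.38 μmol·min⁻¹.

0.864 µM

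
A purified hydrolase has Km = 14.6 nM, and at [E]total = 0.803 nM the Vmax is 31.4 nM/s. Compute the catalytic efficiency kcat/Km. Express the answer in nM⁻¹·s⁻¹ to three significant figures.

2.68 nM⁻¹·s⁻¹

kcat = Vmax/[E]total = 31.4/0.803 = 39.1 s⁻¹.
kcat/Km = 39.1/14.6 = 2.68 nM⁻¹·s⁻¹.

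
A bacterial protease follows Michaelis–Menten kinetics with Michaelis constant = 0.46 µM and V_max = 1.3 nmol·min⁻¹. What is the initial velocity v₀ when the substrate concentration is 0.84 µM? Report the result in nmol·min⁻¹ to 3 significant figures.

0.840 nmol·min⁻¹

v = Vmax·[S]/(Km + [S]) = 1.3 × 0.84 / (0.46 + 0.84)
  = 1.092 / 1.300 = 0.840 nmol·min⁻¹.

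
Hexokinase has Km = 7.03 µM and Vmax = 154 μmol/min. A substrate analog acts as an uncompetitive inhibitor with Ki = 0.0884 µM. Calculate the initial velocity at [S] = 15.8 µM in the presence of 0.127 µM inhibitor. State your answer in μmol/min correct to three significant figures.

With α = 1 + [I]/Ki = 1 + 0.127/0.0884 = 2.437, the uncompetitive rate law is v = (Vmax/α)·[S] / (Km/α + [S]).
v = (154/2.437)×15.8 / (7.03/2.437 + 15.8) = 998.6/18.69 = 53.4 μmol/min.

53.4 μmol/min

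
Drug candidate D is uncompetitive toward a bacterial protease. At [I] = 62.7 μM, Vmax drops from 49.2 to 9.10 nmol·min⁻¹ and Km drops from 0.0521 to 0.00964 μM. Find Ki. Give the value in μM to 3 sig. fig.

Uncompetitive: Vmax,app = Vmax/α (and Km,app = Km/α) with α = 1 + [I]/Ki.
α = Vmax/Vmax,app = 49.2/9.10 = 5.407.
Since α = 1 + [I]/Ki, [I]/Ki = 5.407 − 1 = 4.407 and Ki = 62.7/4.407 = 14.2 μM.

14.2 μM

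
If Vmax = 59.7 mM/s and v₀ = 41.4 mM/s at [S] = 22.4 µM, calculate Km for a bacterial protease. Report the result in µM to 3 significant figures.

From v = Vmax[S]/(Km+[S]), Km = [S](Vmax − v)/v.
Km = 22.4 × (59.7 − 41.4) / 41.4 = 409.9/41.4 = 9.90 µM.

9.90 µM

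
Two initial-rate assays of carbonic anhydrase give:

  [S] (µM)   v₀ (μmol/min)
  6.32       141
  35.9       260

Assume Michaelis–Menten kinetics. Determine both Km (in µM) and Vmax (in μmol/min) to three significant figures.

Km = 7.90 µM; Vmax = 317 μmol/min

From v = Vmax[S]/(Km+[S]), each point gives Vmax = v(Km+[S])/[S].
Equating: 141(Km+6.32)/6.32 = 260(Km+35.9)/35.9.
22.31·Km + 141 = 7.242·Km + 260, so (22.31 − 7.242)·Km = 260 − 141.
Km = 119.0/15.07 = 7.90 µM; then Vmax = 141(7.90+6.32)/6.32 = 317 μmol/min.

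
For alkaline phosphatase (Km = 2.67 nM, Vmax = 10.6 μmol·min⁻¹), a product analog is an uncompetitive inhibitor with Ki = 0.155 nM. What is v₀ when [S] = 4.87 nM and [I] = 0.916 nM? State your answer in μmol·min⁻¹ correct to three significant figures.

1.42 μmol·min⁻¹

α = 1 + [I]/Ki = 1 + 0.916/0.155 = 6.910.
For an uncompetitive inhibitor, both parameters are divided by α, giving Vmax/α and Km/α: Km,app = 0.386 nM, Vmax,app = 1.53 μmol·min⁻¹.
v = Vmax,app·[S]/(Km,app + [S]) = 1.53 × 4.87/(0.386 + 4.87) = 1.42 μmol·min⁻¹.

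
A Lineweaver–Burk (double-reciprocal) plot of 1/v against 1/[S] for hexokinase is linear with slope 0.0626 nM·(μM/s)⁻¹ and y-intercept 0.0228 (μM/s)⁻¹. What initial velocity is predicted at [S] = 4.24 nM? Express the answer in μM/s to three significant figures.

26.6 μM/s

The y-intercept is 1/Vmax, so Vmax = 1/0.0228 = 43.9 μM/s.
The slope is Km/Vmax, so Km = 0.0626 × 43.9 = 2.75 nM.
Then v = 43.9 × 4.24/(2.75 + 4.24) = 26.6 μM/s.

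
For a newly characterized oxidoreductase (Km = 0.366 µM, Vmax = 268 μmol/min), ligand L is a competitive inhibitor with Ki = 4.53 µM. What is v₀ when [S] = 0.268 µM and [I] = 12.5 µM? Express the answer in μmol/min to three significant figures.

43.7 μmol/min

α = 1 + [I]/Ki = 1 + 12.5/4.53 = 3.759.
For a competitive inhibitor, Vmax is unchanged and the apparent Km becomes α·Km: Km,app = 1.38 µM, Vmax,app = 268 μmol/min.
v = Vmax,app·[S]/(Km,app + [S]) = 268 × 0.268/(1.38 + 0.268) = 43.7 μmol/min.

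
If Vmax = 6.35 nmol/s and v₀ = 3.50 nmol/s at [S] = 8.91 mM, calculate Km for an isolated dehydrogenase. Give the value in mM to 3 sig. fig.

From v = Vmax[S]/(Km+[S]), Km = [S](Vmax − v)/v.
Km = 8.91 × (6.35 − 3.50) / 3.50 = 25.39/3.50 = 7.26 mM.

7.26 mM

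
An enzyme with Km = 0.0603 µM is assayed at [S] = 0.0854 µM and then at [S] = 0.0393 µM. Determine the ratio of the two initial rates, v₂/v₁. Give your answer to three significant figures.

Since Vmax cancels, v₂/v₁ = [S]₂(Km+[S]₁) / [S]₁(Km+[S]₂).
= 0.0393×(0.0603+0.0854) / (0.0854×(0.0603+0.0393)) = 0.005726/0.008506 = 0.673.

0.673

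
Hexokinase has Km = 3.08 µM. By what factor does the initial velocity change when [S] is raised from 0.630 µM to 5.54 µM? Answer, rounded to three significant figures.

Since Vmax cancels, v₂/v₁ = [S]₂(Km+[S]₁) / [S]₁(Km+[S]₂).
= 5.54×(3.08+0.630) / (0.630×(3.08+5.54)) = 20.55/5.431 = 3.78.

3.78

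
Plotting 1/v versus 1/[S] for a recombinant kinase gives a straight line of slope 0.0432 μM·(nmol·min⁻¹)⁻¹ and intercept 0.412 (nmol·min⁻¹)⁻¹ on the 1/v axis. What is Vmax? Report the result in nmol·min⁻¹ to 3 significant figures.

The y-intercept of a Lineweaver–Burk plot equals 1/Vmax, so Vmax = 1/0.412 = 2.43 nmol·min⁻¹.

2.43 nmol·min⁻¹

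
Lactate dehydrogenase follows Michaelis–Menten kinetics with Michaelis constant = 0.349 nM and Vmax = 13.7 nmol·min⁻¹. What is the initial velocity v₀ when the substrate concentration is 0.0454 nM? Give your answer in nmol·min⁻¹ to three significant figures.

1.58 nmol·min⁻¹

[S]/(Km+[S]) = 0.0454/0.3944 = 0.1151, the fractional saturation.
v = 0.1151 × Vmax = 0.1151 × 13.7 = 1.58 nmol·min⁻¹.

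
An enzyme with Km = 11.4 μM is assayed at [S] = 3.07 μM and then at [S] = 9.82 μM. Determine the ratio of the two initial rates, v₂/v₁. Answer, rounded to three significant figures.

2.18

Since Vmax cancels, v₂/v₁ = [S]₂(Km+[S]₁) / [S]₁(Km+[S]₂).
= 9.82×(11.4+3.07) / (3.07×(11.4+9.82)) = 142.1/65.15 = 2.18.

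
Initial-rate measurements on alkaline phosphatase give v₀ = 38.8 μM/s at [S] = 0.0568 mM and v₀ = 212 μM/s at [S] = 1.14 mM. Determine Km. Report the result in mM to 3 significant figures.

From v = Vmax[S]/(Km+[S]), each point gives Vmax = v(Km+[S])/[S].
Equating: 38.8(Km+0.0568)/0.0568 = 212(Km+1.14)/1.14.
683.1·Km + 38.8 = 186.0·Km + 212, so (683.1 − 186.0)·Km = 212 − 38.8.
Km = 173.2/497.1 = 0.348 mM; then Vmax = 38.8(0.348+0.0568)/0.0568 = 277 μM/s.

0.348 mM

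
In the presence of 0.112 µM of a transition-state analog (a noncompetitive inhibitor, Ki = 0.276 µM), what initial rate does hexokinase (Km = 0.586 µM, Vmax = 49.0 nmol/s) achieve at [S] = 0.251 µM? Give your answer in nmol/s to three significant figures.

α = 1 + [I]/Ki = 1 + 0.112/0.276 = 1.406.
For a noncompetitive inhibitor, Vmax is reduced to Vmax/α while Km is unchanged: Km,app = 0.586 µM, Vmax,app = 34.9 nmol/s.
v = Vmax,app·[S]/(Km,app + [S]) = 34.9 × 0.251/(0.586 + 0.251) = 10.5 nmol/s.

10.5 nmol/s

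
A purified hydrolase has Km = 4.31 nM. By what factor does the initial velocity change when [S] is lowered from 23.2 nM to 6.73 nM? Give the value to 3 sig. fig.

The fractional saturations are [S]/(Km+[S]) = 23.2/27.51 = 0.8433 and 6.73/11.04 = 0.6096.
v₂/v₁ is just their ratio: 0.6096/0.8433 = 0.723.

0.723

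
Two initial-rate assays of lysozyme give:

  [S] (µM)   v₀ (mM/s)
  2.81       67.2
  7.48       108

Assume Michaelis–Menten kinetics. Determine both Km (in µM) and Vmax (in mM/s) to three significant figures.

From v = Vmax[S]/(Km+[S]), each point gives Vmax = v(Km+[S])/[S].
Equating: 67.2(Km+2.81)/2.81 = 108(Km+7.48)/7.48.
23.91·Km + 67.2 = 14.44·Km + 108, so (23.91 − 14.44)·Km = 108 − 67.2.
Km = 40.80/9.476 = 4.31 µM; then Vmax = 67.2(4.31+2.81)/2.81 = 170 mM/s.

Km = 4.31 µM; Vmax = 170 mM/s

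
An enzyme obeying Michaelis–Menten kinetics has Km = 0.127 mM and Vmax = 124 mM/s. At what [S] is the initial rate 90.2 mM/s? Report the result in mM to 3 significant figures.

The required fractional saturation is v/Vmax = 90.2/124 = 0.7274.
Then [S]/(Km+[S]) = 0.7274 ⇒ [S] = 0.127 × 0.7274/(1 − 0.7274) = 0.339 mM.

0.339 mM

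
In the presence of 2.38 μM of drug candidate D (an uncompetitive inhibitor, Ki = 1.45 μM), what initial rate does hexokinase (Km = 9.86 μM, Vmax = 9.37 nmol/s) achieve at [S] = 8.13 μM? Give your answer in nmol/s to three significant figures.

With α = 1 + [I]/Ki = 1 + 2.38/1.45 = 2.641, the uncompetitive rate law is v = (Vmax/α)·[S] / (Km/α + [S]).
v = (9.37/2.641)×8.13 / (9.86/2.641 + 8.13) = 28.84/11.86 = 2.43 nmol/s.

2.43 nmol/s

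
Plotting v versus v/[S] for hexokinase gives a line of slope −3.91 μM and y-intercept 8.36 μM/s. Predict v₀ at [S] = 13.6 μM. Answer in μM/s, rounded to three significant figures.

In the Eadie–Hofstee form v = Vmax − Km·(v/[S]), the slope is −Km and the intercept is Vmax, so Km = 3.91 μM and Vmax = 8.36 μM/s.
v = 8.36 × 13.6/(3.91 + 13.6) = 6.49 μM/s.

6.49 μM/s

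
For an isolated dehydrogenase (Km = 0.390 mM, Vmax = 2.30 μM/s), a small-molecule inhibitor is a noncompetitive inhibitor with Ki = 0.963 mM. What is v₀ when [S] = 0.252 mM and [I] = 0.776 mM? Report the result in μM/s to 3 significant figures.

With α = 1 + [I]/Ki = 1 + 0.776/0.963 = 1.806, the noncompetitive rate law is v = (Vmax/α)·[S] / (Km + [S]).
v = (2.30/1.806)×0.252 / (0.390 + 0.252) = 0.3210/0.6420 = 0.500 μM/s.

0.500 μM/s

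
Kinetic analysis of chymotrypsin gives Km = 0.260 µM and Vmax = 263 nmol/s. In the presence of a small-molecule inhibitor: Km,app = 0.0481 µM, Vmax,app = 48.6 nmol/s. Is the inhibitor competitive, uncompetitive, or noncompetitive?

Both Km and Vmax decrease by the same factor (~5.41-fold) — characteristic of uncompetitive inhibition.

uncompetitive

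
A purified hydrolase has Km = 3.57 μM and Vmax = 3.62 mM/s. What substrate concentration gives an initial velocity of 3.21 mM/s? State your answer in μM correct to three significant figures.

The required fractional saturation is v/Vmax = 3.21/3.62 = 0.8867.
Then [S]/(Km+[S]) = 0.8867 ⇒ [S] = 3.57 × 0.8867/(1 − 0.8867) = 28.0 μM.

28.0 μM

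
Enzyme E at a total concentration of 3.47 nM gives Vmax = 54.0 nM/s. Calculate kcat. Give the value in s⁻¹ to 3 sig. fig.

15.6 s⁻¹

kcat = Vmax/[E]total = 54.0 nM/s / 3.47 nM = 15.6 s⁻¹.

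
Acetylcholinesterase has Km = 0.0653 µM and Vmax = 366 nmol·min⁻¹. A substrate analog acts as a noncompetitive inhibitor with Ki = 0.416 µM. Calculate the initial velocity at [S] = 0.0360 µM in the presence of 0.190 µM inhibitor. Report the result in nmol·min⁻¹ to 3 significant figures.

With α = 1 + [I]/Ki = 1 + 0.190/0.416 = 1.457, the noncompetitive rate law is v = (Vmax/α)·[S] / (Km + [S]).
v = (366/1.457)×0.0360 / (0.0653 + 0.0360) = 9.045/0.1013 = 89.3 nmol·min⁻¹.

89.3 nmol·min⁻¹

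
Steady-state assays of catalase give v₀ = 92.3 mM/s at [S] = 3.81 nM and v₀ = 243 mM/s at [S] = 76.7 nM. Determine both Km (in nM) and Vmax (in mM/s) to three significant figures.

From v = Vmax[S]/(Km+[S]), each point gives Vmax = v(Km+[S])/[S].
Equating: 92.3(Km+3.81)/3.81 = 243(Km+76.7)/76.7.
24.23·Km + 92.3 = 3.168·Km + 243, so (24.23 − 3.168)·Km = 243 − 92.3.
Km = 150.7/21.06 = 7.16 nM; then Vmax = 92.3(7.16+3.81)/3.81 = 266 mM/s.

Km = 7.16 nM; Vmax = 266 mM/s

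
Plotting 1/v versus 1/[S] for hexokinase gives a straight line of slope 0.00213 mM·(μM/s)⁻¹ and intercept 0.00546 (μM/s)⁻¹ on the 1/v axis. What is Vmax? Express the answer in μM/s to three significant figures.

183 μM/s

The y-intercept of a Lineweaver–Burk plot equals 1/Vmax, so Vmax = 1/0.00546 = 183 μM/s.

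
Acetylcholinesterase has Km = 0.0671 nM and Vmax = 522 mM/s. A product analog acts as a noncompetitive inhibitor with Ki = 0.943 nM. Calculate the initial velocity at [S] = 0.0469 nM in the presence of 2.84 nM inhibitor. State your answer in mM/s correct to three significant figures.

53.5 mM/s

With α = 1 + [I]/Ki = 1 + 2.84/0.943 = 4.012, the noncompetitive rate law is v = (Vmax/α)·[S] / (Km + [S]).
v = (522/4.012)×0.0469 / (0.0671 + 0.0469) = 6.103/0.1140 = 53.5 mM/s.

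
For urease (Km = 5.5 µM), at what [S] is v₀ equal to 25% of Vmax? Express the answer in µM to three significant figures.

v/Vmax = [S]/(Km+[S]) = 0.25, so [S] = Km·0.25/(1 − 0.25) = 5.5 × 0.3333.
[S] = 1.83 µM.

1.83 µM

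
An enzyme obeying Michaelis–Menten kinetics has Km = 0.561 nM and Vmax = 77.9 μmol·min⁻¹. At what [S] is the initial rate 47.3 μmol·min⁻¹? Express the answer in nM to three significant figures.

Rearranging v = Vmax[S]/(Km+[S]) gives [S] = Km·v/(Vmax − v).
[S] = 0.561 × 47.3 / (77.9 − 47.3) = 26.54/30.60 = 0.867 nM.

0.867 nM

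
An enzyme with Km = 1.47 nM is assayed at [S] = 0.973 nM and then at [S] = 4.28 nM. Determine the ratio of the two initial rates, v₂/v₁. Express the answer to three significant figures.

1.87

The fractional saturations are [S]/(Km+[S]) = 0.973/2.443 = 0.3983 and 4.28/5.750 = 0.7443.
v₂/v₁ is just their ratio: 0.7443/0.3983 = 1.87.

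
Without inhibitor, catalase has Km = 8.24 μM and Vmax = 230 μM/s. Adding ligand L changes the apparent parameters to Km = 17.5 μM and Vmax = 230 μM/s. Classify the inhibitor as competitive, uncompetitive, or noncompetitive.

competitive

Km increases (8.24 → 17.5 μM) while Vmax is unchanged — the hallmark of competitive inhibition.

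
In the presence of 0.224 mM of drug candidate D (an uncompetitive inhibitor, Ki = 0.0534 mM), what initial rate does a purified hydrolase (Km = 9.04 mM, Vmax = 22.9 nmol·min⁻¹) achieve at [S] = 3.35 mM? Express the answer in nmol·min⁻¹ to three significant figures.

α = 1 + [I]/Ki = 1 + 0.224/0.0534 = 5.195.
For an uncompetitive inhibitor, both parameters are divided by α, giving Vmax/α and Km/α: Km,app = 1.74 mM, Vmax,app = 4.41 nmol·min⁻¹.
v = Vmax,app·[S]/(Km,app + [S]) = 4.41 × 3.35/(1.74 + 3.35) = 2.90 nmol·min⁻¹.

2.90 nmol·min⁻¹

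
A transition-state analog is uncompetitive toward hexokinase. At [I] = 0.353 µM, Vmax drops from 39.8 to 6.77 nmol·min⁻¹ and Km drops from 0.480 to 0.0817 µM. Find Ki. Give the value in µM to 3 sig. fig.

0.0724 µM

Uncompetitive: Vmax,app = Vmax/α (and Km,app = Km/α) with α = 1 + [I]/Ki.
α = Vmax/Vmax,app = 39.8/6.77 = 5.879.
Since α = 1 + [I]/Ki, [I]/Ki = 5.879 − 1 = 4.879 and Ki = 0.353/4.879 = 0.0724 µM.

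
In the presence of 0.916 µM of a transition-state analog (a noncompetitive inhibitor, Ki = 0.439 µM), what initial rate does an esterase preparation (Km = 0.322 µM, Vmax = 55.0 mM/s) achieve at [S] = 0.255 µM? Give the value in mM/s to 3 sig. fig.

α = 1 + [I]/Ki = 1 + 0.916/0.439 = 3.087.
For a noncompetitive inhibitor, Vmax is reduced to Vmax/α while Km is unchanged: Km,app = 0.322 µM, Vmax,app = 17.8 mM/s.
v = Vmax,app·[S]/(Km,app + [S]) = 17.8 × 0.255/(0.322 + 0.255) = 7.88 mM/s.

7.88 mM/s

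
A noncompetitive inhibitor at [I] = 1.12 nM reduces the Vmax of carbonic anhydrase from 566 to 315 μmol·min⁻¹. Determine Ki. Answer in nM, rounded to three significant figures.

Noncompetitive: Vmax,app = Vmax/α with α = 1 + [I]/Ki.
α = Vmax/Vmax,app = 566/315 = 1.797.
Since α = 1 + [I]/Ki, [I]/Ki = 1.797 − 1 = 0.7968 and Ki = 1.12/0.7968 = 1.41 nM.

1.41 nM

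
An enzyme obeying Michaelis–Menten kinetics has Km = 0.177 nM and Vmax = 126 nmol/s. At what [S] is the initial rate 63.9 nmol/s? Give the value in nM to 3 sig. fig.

Rearranging v = Vmax[S]/(Km+[S]) gives [S] = Km·v/(Vmax − v).
[S] = 0.177 × 63.9 / (126 − 63.9) = 11.31/62.10 = 0.182 nM.

0.182 nM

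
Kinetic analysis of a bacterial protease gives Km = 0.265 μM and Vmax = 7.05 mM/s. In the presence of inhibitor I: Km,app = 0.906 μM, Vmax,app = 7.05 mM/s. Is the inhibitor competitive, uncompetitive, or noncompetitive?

Km increases (0.265 → 0.906 μM) while Vmax is unchanged — the hallmark of competitive inhibition.

competitive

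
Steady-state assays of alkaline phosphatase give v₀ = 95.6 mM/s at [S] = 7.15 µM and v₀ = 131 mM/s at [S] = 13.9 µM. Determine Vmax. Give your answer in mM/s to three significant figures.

216 mM/s

In reciprocal form, 1/v = (Km/Vmax)·(1/[S]) + 1/Vmax. The two points give (1/[S], 1/v) = (0.1399, 0.01046) and (0.07194, 0.007634).
Slope = (0.01046 − 0.007634)/(0.1399 − 0.07194) = 0.04162; intercept = 0.01046 − 0.04162×0.1399 = 0.004639.
Vmax = 1/intercept = 216 mM/s; Km = slope × Vmax = 0.04162 × 216 = 8.97 µM.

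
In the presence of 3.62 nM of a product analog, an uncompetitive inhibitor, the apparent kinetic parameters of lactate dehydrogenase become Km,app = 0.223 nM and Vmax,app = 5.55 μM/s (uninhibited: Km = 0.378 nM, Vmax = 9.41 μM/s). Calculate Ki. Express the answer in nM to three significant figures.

Uncompetitive: Vmax,app = Vmax/α (and Km,app = Km/α) with α = 1 + [I]/Ki.
α = Vmax/Vmax,app = 9.41/5.55 = 1.695.
Since α = 1 + [I]/Ki, [I]/Ki = 1.695 − 1 = 0.6955 and Ki = 3.62/0.6955 = 5.20 nM.

5.20 nM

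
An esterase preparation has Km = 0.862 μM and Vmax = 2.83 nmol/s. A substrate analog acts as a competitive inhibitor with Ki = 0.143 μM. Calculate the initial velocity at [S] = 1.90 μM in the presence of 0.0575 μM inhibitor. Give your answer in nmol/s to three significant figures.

With α = 1 + [I]/Ki = 1 + 0.0575/0.143 = 1.402, the competitive rate law is v = Vmax[S] / (αKm + [S]).
v = 2.83×1.90 / (1.402×0.862 + 1.90) = 5.377/3.109 = 1.73 nmol/s.

1.73 nmol/s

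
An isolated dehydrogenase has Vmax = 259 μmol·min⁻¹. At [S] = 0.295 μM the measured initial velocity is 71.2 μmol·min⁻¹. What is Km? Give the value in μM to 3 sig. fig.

0.778 μM

From v = Vmax[S]/(Km+[S]), Km = [S](Vmax − v)/v.
Km = 0.295 × (259 − 71.2) / 71.2 = 55.40/71.2 = 0.778 μM.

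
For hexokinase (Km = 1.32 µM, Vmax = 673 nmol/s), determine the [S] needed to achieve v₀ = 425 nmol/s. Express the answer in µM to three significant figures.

The required fractional saturation is v/Vmax = 425/673 = 0.6315.
Then [S]/(Km+[S]) = 0.6315 ⇒ [S] = 1.32 × 0.6315/(1 − 0.6315) = 2.26 µM.

2.26 µM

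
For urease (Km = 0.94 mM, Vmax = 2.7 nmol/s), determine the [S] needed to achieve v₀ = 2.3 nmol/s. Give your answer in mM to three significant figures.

5.40 mM

Rearranging v = Vmax[S]/(Km+[S]) gives [S] = Km·v/(Vmax − v).
[S] = 0.94 × 2.3 / (2.7 − 2.3) = 2.162/0.4000 = 5.40 mM.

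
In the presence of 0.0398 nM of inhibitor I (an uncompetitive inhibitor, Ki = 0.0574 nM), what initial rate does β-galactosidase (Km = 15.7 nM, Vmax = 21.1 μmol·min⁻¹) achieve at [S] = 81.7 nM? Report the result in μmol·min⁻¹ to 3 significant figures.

With α = 1 + [I]/Ki = 1 + 0.0398/0.0574 = 1.693, the uncompetitive rate law is v = (Vmax/α)·[S] / (Km/α + [S]).
v = (21.1/1.693)×81.7 / (15.7/1.693 + 81.7) = 1018/90.97 = 11.2 μmol·min⁻¹.

11.2 μmol·min⁻¹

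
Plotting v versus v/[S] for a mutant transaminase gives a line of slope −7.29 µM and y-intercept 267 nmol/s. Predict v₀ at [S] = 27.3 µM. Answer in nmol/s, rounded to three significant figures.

211 nmol/s

In the Eadie–Hofstee form v = Vmax − Km·(v/[S]), the slope is −Km and the intercept is Vmax, so Km = 7.29 µM and Vmax = 267 nmol/s.
v = 267 × 27.3/(7.29 + 27.3) = 211 nmol/s.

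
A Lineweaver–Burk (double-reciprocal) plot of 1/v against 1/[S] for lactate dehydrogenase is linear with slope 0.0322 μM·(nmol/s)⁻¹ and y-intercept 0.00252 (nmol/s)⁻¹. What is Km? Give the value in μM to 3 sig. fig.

12.8 μM

y-intercept = 1/Vmax ⇒ Vmax = 397 nmol/s; slope = Km/Vmax ⇒ Km = slope × Vmax.
Km = 0.0322 × 397 = 12.8 μM.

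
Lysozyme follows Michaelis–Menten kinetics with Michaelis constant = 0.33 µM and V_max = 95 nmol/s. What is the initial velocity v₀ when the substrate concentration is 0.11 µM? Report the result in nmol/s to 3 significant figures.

23.8 nmol/s

[S]/(Km+[S]) = 0.11/0.4400 = 0.2500, the fractional saturation.
v = 0.2500 × Vmax = 0.2500 × 95 = 23.8 nmol/s.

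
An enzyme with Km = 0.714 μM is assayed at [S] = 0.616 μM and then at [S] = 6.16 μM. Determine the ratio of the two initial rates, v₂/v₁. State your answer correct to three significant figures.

1.93

Since Vmax cancels, v₂/v₁ = [S]₂(Km+[S]₁) / [S]₁(Km+[S]₂).
= 6.16×(0.714+0.616) / (0.616×(0.714+6.16)) = 8.193/4.234 = 1.93.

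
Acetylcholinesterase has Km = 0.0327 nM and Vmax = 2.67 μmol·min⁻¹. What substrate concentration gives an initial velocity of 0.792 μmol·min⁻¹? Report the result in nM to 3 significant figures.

0.0138 nM

Rearranging v = Vmax[S]/(Km+[S]) gives [S] = Km·v/(Vmax − v).
[S] = 0.0327 × 0.792 / (2.67 − 0.792) = 0.02590/1.878 = 0.0138 nM.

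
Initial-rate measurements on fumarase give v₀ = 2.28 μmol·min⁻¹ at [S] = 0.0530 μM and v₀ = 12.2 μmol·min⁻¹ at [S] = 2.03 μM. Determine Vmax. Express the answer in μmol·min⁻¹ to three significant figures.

In reciprocal form, 1/v = (Km/Vmax)·(1/[S]) + 1/Vmax. The two points give (1/[S], 1/v) = (18.87, 0.4386) and (0.4926, 0.08197).
Slope = (0.4386 − 0.08197)/(18.87 − 0.4926) = 0.01941; intercept = 0.4386 − 0.01941×18.87 = 0.07241.
Vmax = 1/intercept = 13.8 μmol·min⁻¹; Km = slope × Vmax = 0.01941 × 13.8 = 0.268 μM.

13.8 μmol·min⁻¹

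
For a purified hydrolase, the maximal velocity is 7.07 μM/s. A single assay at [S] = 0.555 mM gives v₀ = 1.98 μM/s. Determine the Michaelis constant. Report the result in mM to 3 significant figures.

From v = Vmax[S]/(Km+[S]), Km = [S](Vmax − v)/v.
Km = 0.555 × (7.07 − 1.98) / 1.98 = 2.825/1.98 = 1.43 mM.

1.43 mM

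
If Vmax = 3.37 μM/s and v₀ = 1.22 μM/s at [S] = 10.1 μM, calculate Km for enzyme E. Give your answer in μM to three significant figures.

From v = Vmax[S]/(Km+[S]), Km = [S](Vmax − v)/v.
Km = 10.1 × (3.37 − 1.22) / 1.22 = 21.72/1.22 = 17.8 μM.

17.8 μM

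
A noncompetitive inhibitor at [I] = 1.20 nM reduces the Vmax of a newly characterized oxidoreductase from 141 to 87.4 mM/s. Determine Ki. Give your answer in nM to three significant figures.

Noncompetitive: Vmax,app = Vmax/α with α = 1 + [I]/Ki.
α = Vmax/Vmax,app = 141/87.4 = 1.613.
Ki = [I]/(α − 1) = 1.20/0.6133 = 1.96 nM.

1.96 nM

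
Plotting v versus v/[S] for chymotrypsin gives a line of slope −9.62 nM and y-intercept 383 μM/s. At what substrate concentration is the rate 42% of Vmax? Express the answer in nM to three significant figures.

The Eadie–Hofstee slope gives Km = 9.62 nM (slope = −Km).
v/Vmax = [S]/(Km+[S]) = 0.42 ⇒ [S] = Km·0.42/(1−0.42) = 9.62 × 0.7241 = 6.97 nM.

6.97 nM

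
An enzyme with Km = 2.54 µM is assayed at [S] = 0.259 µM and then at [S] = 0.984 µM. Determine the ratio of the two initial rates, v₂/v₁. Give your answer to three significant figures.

3.02

Since Vmax cancels, v₂/v₁ = [S]₂(Km+[S]₁) / [S]₁(Km+[S]₂).
= 0.984×(2.54+0.259) / (0.259×(2.54+0.984)) = 2.754/0.9127 = 3.02.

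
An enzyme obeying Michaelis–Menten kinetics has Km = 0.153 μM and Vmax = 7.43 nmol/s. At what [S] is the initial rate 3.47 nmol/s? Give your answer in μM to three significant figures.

0.134 μM

Rearranging v = Vmax[S]/(Km+[S]) gives [S] = Km·v/(Vmax − v).
[S] = 0.153 × 3.47 / (7.43 − 3.47) = 0.5309/3.960 = 0.134 μM.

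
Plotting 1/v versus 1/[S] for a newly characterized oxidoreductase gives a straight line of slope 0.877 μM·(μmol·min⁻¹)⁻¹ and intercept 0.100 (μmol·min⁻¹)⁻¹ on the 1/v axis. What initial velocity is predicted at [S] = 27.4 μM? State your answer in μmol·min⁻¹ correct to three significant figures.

The y-intercept is 1/Vmax, so Vmax = 1/0.100 = 10.0 μmol·min⁻¹.
The slope is Km/Vmax, so Km = 0.877 × 10.0 = 8.77 μM.
Then v = 10.0 × 27.4/(8.77 + 27.4) = 7.58 μmol·min⁻¹.

7.58 μmol·min⁻¹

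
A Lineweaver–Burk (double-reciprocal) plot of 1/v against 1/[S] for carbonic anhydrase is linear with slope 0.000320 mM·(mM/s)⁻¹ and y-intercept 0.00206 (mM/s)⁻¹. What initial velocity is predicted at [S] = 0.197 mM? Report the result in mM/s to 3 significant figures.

The y-intercept is 1/Vmax, so Vmax = 1/0.00206 = 485 mM/s.
The slope is Km/Vmax, so Km = 0.000320 × 485 = 0.155 mM.
Then v = 485 × 0.197/(0.155 + 0.197) = 271 mM/s.

271 mM/s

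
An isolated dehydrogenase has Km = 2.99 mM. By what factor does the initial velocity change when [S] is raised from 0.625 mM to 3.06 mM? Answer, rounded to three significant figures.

Since Vmax cancels, v₂/v₁ = [S]₂(Km+[S]₁) / [S]₁(Km+[S]₂).
= 3.06×(2.99+0.625) / (0.625×(2.99+3.06)) = 11.06/3.781 = 2.93.

2.93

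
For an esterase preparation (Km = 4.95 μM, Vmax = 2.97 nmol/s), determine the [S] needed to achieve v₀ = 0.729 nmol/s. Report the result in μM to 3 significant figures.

1.61 μM

Rearranging v = Vmax[S]/(Km+[S]) gives [S] = Km·v/(Vmax − v).
[S] = 4.95 × 0.729 / (2.97 − 0.729) = 3.609/2.241 = 1.61 μM.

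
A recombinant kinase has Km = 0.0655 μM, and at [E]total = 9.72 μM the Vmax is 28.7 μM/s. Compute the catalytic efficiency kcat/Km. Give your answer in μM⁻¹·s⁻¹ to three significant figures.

45.1 μM⁻¹·s⁻¹

kcat = Vmax/[E]total = 28.7/9.72 = 2.95 s⁻¹.
kcat/Km = 2.95/0.0655 = 45.1 μM⁻¹·s⁻¹.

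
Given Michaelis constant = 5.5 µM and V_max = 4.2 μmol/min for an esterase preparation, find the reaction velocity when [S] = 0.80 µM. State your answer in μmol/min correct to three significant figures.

0.533 μmol/min

v = Vmax·[S]/(Km + [S]) = 4.2 × 0.80 / (5.5 + 0.80)
  = 3.360 / 6.300 = 0.533 μmol/min.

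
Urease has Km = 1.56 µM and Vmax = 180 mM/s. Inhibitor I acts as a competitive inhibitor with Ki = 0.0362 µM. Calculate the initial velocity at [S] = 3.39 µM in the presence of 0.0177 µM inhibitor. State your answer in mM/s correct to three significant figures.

107 mM/s

With α = 1 + [I]/Ki = 1 + 0.0177/0.0362 = 1.489, the competitive rate law is v = Vmax[S] / (αKm + [S]).
v = 180×3.39 / (1.489×1.56 + 3.39) = 610.2/5.713 = 107 mM/s.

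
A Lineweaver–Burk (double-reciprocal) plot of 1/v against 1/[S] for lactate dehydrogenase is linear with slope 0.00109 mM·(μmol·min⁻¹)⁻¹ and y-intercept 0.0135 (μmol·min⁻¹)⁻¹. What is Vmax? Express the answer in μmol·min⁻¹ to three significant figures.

74.1 μmol·min⁻¹

The y-intercept of a Lineweaver–Burk plot equals 1/Vmax, so Vmax = 1/0.0135 = 74.1 μmol·min⁻¹.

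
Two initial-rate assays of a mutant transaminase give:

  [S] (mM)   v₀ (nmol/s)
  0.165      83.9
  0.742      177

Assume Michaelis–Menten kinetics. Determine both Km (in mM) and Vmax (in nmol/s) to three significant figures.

From v = Vmax[S]/(Km+[S]), each point gives Vmax = v(Km+[S])/[S].
Equating: 83.9(Km+0.165)/0.165 = 177(Km+0.742)/0.742.
508.5·Km + 83.9 = 238.5·Km + 177, so (508.5 − 238.5)·Km = 177 − 83.9.
Km = 93.10/269.9 = 0.345 mM; then Vmax = 83.9(0.345+0.165)/0.165 = 259 nmol/s.

Km = 0.345 mM; Vmax = 259 nmol/s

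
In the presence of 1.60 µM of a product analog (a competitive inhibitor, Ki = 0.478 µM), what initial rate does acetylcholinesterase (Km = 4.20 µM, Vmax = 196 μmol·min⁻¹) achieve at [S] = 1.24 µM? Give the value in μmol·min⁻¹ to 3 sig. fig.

12.5 μmol·min⁻¹

With α = 1 + [I]/Ki = 1 + 1.60/0.478 = 4.347, the competitive rate law is v = Vmax[S] / (αKm + [S]).
v = 196×1.24 / (4.347×4.20 + 1.24) = 243.0/19.50 = 12.5 μmol·min⁻¹.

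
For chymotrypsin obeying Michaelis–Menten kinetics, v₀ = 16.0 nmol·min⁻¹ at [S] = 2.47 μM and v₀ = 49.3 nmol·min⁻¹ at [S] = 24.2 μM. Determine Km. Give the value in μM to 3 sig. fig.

In reciprocal form, 1/v = (Km/Vmax)·(1/[S]) + 1/Vmax. The two points give (1/[S], 1/v) = (0.4049, 0.06250) and (0.04132, 0.02028).
Slope = (0.06250 − 0.02028)/(0.4049 − 0.04132) = 0.1161; intercept = 0.06250 − 0.1161×0.4049 = 0.01549.
Vmax = 1/intercept = 64.6 nmol·min⁻¹; Km = slope × Vmax = 0.1161 × 64.6 = 7.50 μM.

7.50 μM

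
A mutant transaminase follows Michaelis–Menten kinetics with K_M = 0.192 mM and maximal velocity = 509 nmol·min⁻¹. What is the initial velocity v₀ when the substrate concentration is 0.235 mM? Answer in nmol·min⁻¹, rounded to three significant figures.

280 nmol·min⁻¹

v = Vmax·[S]/(Km + [S]) = 509 × 0.235 / (0.192 + 0.235)
  = 119.6 / 0.4270 = 280 nmol·min⁻¹.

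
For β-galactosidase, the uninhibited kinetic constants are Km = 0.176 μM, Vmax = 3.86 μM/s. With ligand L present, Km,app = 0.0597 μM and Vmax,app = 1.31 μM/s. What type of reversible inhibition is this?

Both Km and Vmax decrease by the same factor (~2.95-fold) — characteristic of uncompetitive inhibition.

uncompetitive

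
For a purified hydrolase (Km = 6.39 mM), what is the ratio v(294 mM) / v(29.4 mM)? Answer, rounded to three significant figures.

The fractional saturations are [S]/(Km+[S]) = 29.4/35.79 = 0.8215 and 294/300.4 = 0.9787.
v₂/v₁ is just their ratio: 0.9787/0.8215 = 1.19.

1.19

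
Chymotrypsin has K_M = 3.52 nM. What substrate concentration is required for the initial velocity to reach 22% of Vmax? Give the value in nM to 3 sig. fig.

0.993 nM

v/Vmax = [S]/(Km+[S]) = 0.22, so [S] = Km·0.22/(1 − 0.22) = 3.52 × 0.2821.
[S] = 0.993 nM.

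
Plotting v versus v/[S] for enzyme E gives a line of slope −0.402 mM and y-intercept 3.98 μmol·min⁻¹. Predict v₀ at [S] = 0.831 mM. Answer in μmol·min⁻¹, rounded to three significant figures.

2.68 μmol·min⁻¹

In the Eadie–Hofstee form v = Vmax − Km·(v/[S]), the slope is −Km and the intercept is Vmax, so Km = 0.402 mM and Vmax = 3.98 μmol·min⁻¹.
v = 3.98 × 0.831/(0.402 + 0.831) = 2.68 μmol·min⁻¹.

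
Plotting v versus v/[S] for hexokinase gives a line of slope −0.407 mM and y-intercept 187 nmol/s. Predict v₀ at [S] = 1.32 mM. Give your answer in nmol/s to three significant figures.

143 nmol/s

In the Eadie–Hofstee form v = Vmax − Km·(v/[S]), the slope is −Km and the intercept is Vmax, so Km = 0.407 mM and Vmax = 187 nmol/s.
v = 187 × 1.32/(0.407 + 1.32) = 143 nmol/s.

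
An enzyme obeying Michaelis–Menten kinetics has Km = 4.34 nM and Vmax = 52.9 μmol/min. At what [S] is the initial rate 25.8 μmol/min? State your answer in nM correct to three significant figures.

The required fractional saturation is v/Vmax = 25.8/52.9 = 0.4877.
Then [S]/(Km+[S]) = 0.4877 ⇒ [S] = 4.34 × 0.4877/(1 − 0.4877) = 4.13 nM.

4.13 nM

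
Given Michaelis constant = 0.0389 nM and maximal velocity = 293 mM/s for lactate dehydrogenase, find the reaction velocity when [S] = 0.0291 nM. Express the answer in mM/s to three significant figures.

v = Vmax·[S]/(Km + [S]) = 293 × 0.0291 / (0.0389 + 0.0291)
  = 8.526 / 0.06800 = 125 mM/s.

125 mM/s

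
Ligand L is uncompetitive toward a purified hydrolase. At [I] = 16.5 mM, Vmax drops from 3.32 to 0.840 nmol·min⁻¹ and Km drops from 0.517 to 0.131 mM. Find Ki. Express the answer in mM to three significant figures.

5.59 mM

Uncompetitive: Vmax,app = Vmax/α (and Km,app = Km/α) with α = 1 + [I]/Ki.
α = Vmax/Vmax,app = 3.32/0.840 = 3.952.
Since α = 1 + [I]/Ki, [I]/Ki = 3.952 − 1 = 2.952 and Ki = 16.5/2.952 = 5.59 mM.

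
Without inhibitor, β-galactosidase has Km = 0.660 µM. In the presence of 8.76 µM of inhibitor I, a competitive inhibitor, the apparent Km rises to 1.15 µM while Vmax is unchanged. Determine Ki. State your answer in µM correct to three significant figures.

11.8 µM

Competitive: Km,app = α·Km with α = 1 + [I]/Ki.
α = Km,app/Km = 1.15/0.660 = 1.742.
Ki = [I]/(α − 1) = 8.76/0.7424 = 11.8 µM.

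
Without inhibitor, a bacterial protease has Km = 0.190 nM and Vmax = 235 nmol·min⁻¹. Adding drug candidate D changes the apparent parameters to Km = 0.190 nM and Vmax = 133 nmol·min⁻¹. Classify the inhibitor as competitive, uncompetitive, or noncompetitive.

noncompetitive

Vmax decreases (235 → 133 nmol·min⁻¹) while Km is unchanged — pure noncompetitive inhibition.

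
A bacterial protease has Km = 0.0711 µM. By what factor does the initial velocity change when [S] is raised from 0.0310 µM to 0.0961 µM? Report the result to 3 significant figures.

1.89

Since Vmax cancels, v₂/v₁ = [S]₂(Km+[S]₁) / [S]₁(Km+[S]₂).
= 0.0961×(0.0711+0.0310) / (0.0310×(0.0711+0.0961)) = 0.009812/0.005183 = 1.89.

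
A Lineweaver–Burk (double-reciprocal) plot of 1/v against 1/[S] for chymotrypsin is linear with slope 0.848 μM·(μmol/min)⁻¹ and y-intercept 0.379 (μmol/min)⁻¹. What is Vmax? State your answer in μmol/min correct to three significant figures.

2.64 μmol/min

The y-intercept of a Lineweaver–Burk plot equals 1/Vmax, so Vmax = 1/0.379 = 2.64 μmol/min.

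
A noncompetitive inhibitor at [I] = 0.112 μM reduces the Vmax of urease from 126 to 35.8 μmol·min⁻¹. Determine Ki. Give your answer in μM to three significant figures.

0.0445 μM

Noncompetitive: Vmax,app = Vmax/α with α = 1 + [I]/Ki.
α = Vmax/Vmax,app = 126/35.8 = 3.520.
Ki = [I]/(α − 1) = 0.112/2.520 = 0.0445 μM.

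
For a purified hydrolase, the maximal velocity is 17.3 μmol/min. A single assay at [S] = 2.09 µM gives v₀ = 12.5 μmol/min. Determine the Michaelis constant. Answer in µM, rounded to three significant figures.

0.803 µM

From v = Vmax[S]/(Km+[S]), Km = [S](Vmax − v)/v.
Km = 2.09 × (17.3 − 12.5) / 12.5 = 10.03/12.5 = 0.803 µM.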